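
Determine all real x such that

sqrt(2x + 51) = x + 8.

x = -1

Square both sides: 2x + 51 = (x + 8)^2.
Expand and rearrange: x^2 + 14x + 13 = 0.
Solving gives x = -1 or x = -13.
Check each candidate in the original equation:
  x = -1: sqrt(49) = 7, while x + 8 = 7 — valid.
  x = -13: sqrt(25) = 5, while x + 8 = -5 — extraneous.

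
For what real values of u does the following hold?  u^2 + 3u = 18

u = -6 or u = 3

Bring every term to one side: u^2 + 3u - 18 = 0.
Factor: (u - 3)(u + 6) = 0.
So u = 3 or u = -6.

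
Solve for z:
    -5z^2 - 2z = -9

z = -1.5565 or z = 1.1565

Rearrange to standard form: -5z^2 - 2z + 9 = 0.
Discriminant: (-2)^2 - 4*(-5)*9 = 184.
Quadratic formula: z = (2 +/- sqrt(184)) / (-10).
So z = -sqrt(46)/5 - 1/5 ~= -1.5565 or z = -1/5 + sqrt(46)/5 ~= 1.1565.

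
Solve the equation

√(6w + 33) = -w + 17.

w = 8

Square both sides: 6w + 33 = (-w + 17)².
Expand and rearrange: w² - 40w + 256 = 0.
Solving gives w = 32 or w = 8.
Check each candidate in the original equation:
  w = 32: √(225) = 15, while -w + 17 = -15 — extraneous.
  w = 8: √(81) = 9, while -w + 17 = 9 — valid.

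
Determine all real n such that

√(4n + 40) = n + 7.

Square both sides: 4n + 40 = (n + 7)².
Expand and rearrange: n² + 10n + 9 = 0.
Solving gives n = -1 or n = -9.
Check each candidate in the original equation:
  n = -1: √(36) = 6, while n + 7 = 6 — valid.
  n = -9: √(4) = 2, while n + 7 = -2 — extraneous.

n = -1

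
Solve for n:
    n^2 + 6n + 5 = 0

n = -5 or n = -1

Factor: (n + 5)(n + 1) = 0.
So n = -5 or n = -1.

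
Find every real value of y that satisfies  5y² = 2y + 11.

y = -1.2967 or y = 1.6967

Rearrange to standard form: 5y² - 2y - 11 = 0.
Discriminant: (-2)² − 4·5·(-11) = 224.
Quadratic formula: y = (2 ± √224) / 10.
So y = 1/5 + 2·√(14)/5 ≈ 1.6967 or y = 1/5 - 2·√(14)/5 ≈ -1.2967.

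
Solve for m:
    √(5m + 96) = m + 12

Square both sides: 5m + 96 = (m + 12)².
Expand and rearrange: m² + 19m + 48 = 0.
Solving gives m = -3 or m = -16.
Check each candidate in the original equation:
  m = -3: √(81) = 9, while m + 12 = 9 — valid.
  m = -16: √(16) = 4, while m + 12 = -4 — extraneous.

m = -3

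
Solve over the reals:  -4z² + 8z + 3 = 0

Discriminant: (8)² − 4·(-4)·3 = 112.
Quadratic formula: z = (-8 ± √112) / (-8).
So z = 1 - √(7)/2 ≈ -0.3229 or z = 1 + √(7)/2 ≈ 2.3229.

z = -0.3229 or z = 2.3229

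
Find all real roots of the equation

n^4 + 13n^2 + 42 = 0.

No real solutions.

Let u = n^2. The equation becomes u^2 + 13u + 42 = 0.
Factor: (u + 7)(u + 6) = 0, so u = -7 or u = -6.
n^2 = -7 < 0 has no real solution.
n^2 = -6 < 0 has no real solution.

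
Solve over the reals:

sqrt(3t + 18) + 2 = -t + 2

Isolate the radical: sqrt(3t + 18) = -t.
Square both sides: 3t + 18 = (-t)^2.
Expand and rearrange: t^2 - 3t - 18 = 0.
Solving gives t = 6 or t = -3.
Check each candidate in the original equation:
  t = 6: sqrt(36) = 6, while -t = -6 — extraneous.
  t = -3: sqrt(9) = 3, while -t = 3 — valid.

t = -3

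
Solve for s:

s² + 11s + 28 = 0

s = -7 or s = -4

Factor: (s + 7)(s + 4) = 0.
So s = -7 or s = -4.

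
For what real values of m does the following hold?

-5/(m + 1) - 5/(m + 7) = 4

m = -8.5 or m = -2

Multiply both sides by (m + 1)(m + 7):
-5(m + 7) - 5(m + 1) = 4(m + 1)(m + 7).
Expand and collect terms: 4m^2 + 42m + 68 = 0.
Factor or apply the quadratic formula: m = -2 or m = -8.5.
Neither value makes a denominator zero (m != -1, m != -7), so both are valid.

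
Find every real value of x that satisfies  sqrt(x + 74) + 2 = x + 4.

x = 7

Isolate the radical: sqrt(x + 74) = x + 2.
Square both sides: x + 74 = (x + 2)^2.
Expand and rearrange: x^2 + 3x - 70 = 0.
Solving gives x = 7 or x = -10.
Check each candidate in the original equation:
  x = 7: sqrt(81) = 9, while x + 2 = 9 — valid.
  x = -10: sqrt(64) = 8, while x + 2 = -8 — extraneous.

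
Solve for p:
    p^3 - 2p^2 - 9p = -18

p = -3 or p = 2 or p = 3

Rearrange: p^3 - 2p^2 - 9p + 18 = 0.
Possible rational roots are divisors of 18. Testing p = -3 gives 0, so (p + 3) is a factor.
Divide: p^3 - 2p^2 - 9p + 18 = (p + 3)(p^2 - 5p + 6).
Factor the quadratic: p = 3 or p = 2.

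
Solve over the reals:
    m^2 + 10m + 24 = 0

Factor: (m + 4)(m + 6) = 0.
So m = -4 or m = -6.

m = -6 or m = -4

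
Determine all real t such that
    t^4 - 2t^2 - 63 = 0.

t = -3 or t = 3

Let u = t^2. The equation becomes u^2 - 2u - 63 = 0.
Factor: (u - 9)(u + 7) = 0, so u = 9 or u = -7.
t^2 = 9 gives t = +/-3.
t^2 = -7 < 0 has no real solution.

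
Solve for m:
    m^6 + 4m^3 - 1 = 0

Let u = m^3. The equation becomes u^2 + 4u - 1 = 0.
By the quadratic formula, u = -2 + sqrt(5) or u = -sqrt(5) - 2.
m^3 = -2 + sqrt(5) gives m = (-2 + sqrt(5))^(1/3) ~= 0.618.
m^3 = -sqrt(5) - 2 gives m = -(2 + sqrt(5))^(1/3) ~= -1.618.

m = -1.618 or m = 0.618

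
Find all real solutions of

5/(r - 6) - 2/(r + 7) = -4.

r = -6.4442 or r = 4.6942

Multiply both sides by (r - 6)(r + 7):
5(r + 7) - 2(r - 6) = -4(r - 6)(r + 7).
Expand and collect terms: -4r² - 7r + 121 = 0.
By the quadratic formula, r = (7 ± √1985) / -8, so r ≈ -6.4442 or r ≈ 4.6942.
Neither value makes a denominator zero (r ≠ 6, r ≠ -7), so both are valid.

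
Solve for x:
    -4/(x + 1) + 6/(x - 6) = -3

Multiply both sides by (x + 1)(x - 6):
-4(x - 6) + 6(x + 1) = -3(x + 1)(x - 6).
Expand and collect terms: -3x² + 13x - 12 = 0.
Factor or apply the quadratic formula: x = 1.3333 or x = 3.
Neither value makes a denominator zero (x ≠ -1, x ≠ 6), so both are valid.

x = 1.3333 or x = 3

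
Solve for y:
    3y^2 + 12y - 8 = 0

Discriminant: (12)^2 - 4*3*(-8) = 240.
Quadratic formula: y = (-12 +/- sqrt(240)) / 6.
So y = -2 + 2*sqrt(15)/3 ~= 0.582 or y = -2*sqrt(15)/3 - 2 ~= -4.582.

y = -4.582 or y = 0.582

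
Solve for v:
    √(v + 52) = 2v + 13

Square both sides: v + 52 = (2v + 13)².
Expand and rearrange: 4v² + 51v + 117 = 0.
Solving gives v = -3 or v = -9.75.
Check each candidate in the original equation:
  v = -3: √(49) = 7, while 2v + 13 = 7 — valid.
  v = -9.75: √(42.25) = 6.5, while 2v + 13 = -6.5 — extraneous.

v = -3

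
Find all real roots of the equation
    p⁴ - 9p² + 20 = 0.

Let u = p². The equation becomes u² - 9u + 20 = 0.
Factor: (u - 4)(u - 5) = 0, so u = 4 or u = 5.
p² = 4 gives p = ±2.
p² = 5 gives p = ±√(5) ≈ ±2.2361.

p = -2.2361 or p = -2 or p = 2 or p = 2.2361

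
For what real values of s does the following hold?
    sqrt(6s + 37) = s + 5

Square both sides: 6s + 37 = (s + 5)^2.
Expand and rearrange: s^2 + 4s - 12 = 0.
Solving gives s = 2 or s = -6.
Check each candidate in the original equation:
  s = 2: sqrt(49) = 7, while s + 5 = 7 — valid.
  s = -6: sqrt(1) = 1, while s + 5 = -1 — extraneous.

s = 2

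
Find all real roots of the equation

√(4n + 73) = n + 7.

n = 2

Square both sides: 4n + 73 = (n + 7)².
Expand and rearrange: n² + 10n - 24 = 0.
Solving gives n = 2 or n = -12.
Check each candidate in the original equation:
  n = 2: √(81) = 9, while n + 7 = 9 — valid.
  n = -12: √(25) = 5, while n + 7 = -5 — extraneous.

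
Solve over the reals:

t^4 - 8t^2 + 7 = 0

t = -2.6458 or t = -1 or t = 1 or t = 2.6458

Let u = t^2. The equation becomes u^2 - 8u + 7 = 0.
Factor: (u - 7)(u - 1) = 0, so u = 7 or u = 1.
t^2 = 7 gives t = +/-sqrt(7) ~= +/-2.6458.
t^2 = 1 gives t = +/-1.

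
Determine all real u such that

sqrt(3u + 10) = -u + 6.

u = 2

Square both sides: 3u + 10 = (-u + 6)^2.
Expand and rearrange: u^2 - 15u + 26 = 0.
Solving gives u = 13 or u = 2.
Check each candidate in the original equation:
  u = 13: sqrt(49) = 7, while -u + 6 = -7 — extraneous.
  u = 2: sqrt(16) = 4, while -u + 6 = 4 — valid.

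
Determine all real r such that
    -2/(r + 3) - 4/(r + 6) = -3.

Multiply both sides by (r + 3)(r + 6):
-2(r + 6) - 4(r + 3) = -3(r + 3)(r + 6).
Expand and collect terms: -3r² - 21r - 30 = 0.
Factor or apply the quadratic formula: r = -5 or r = -2.
Neither value makes a denominator zero (r ≠ -3, r ≠ -6), so both are valid.

r = -5 or r = -2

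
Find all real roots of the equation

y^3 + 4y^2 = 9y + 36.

Rearrange: y^3 + 4y^2 - 9y - 36 = 0.
Possible rational roots are divisors of -36. Testing y = -4 gives 0, so (y + 4) is a factor.
Divide: y^3 + 4y^2 - 9y - 36 = (y + 4)(y^2 - 9).
Factor the quadratic: y = 3 or y = -3.

y = -4 or y = -3 or y = 3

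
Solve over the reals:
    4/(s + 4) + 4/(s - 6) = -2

s = -6.3852 or s = 4.3852

Multiply both sides by (s + 4)(s - 6):
4(s - 6) + 4(s + 4) = -2(s + 4)(s - 6).
Expand and collect terms: -2s^2 - 4s + 56 = 0.
By the quadratic formula, s = (4 +/- sqrt(464)) / -4, so s ~= -6.3852 or s ~= 4.3852.
Neither value makes a denominator zero (s != -4, s != 6), so both are valid.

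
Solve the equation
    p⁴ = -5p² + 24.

p = -1.7321 or p = 1.7321

Let u = p². The equation becomes u² + 5u - 24 = 0.
Factor: (u + 8)(u - 3) = 0, so u = -8 or u = 3.
p² = -8 < 0 has no real solution.
p² = 3 gives p = ±√(3) ≈ ±1.7321.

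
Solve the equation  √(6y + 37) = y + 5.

y = 2

Square both sides: 6y + 37 = (y + 5)².
Expand and rearrange: y² + 4y - 12 = 0.
Solving gives y = 2 or y = -6.
Check each candidate in the original equation:
  y = 2: √(49) = 7, while y + 5 = 7 — valid.
  y = -6: √(1) = 1, while y + 5 = -1 — extraneous.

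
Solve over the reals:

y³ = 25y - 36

Rearrange: y³ - 25y + 36 = 0.
Possible rational roots are divisors of 36. Testing y = 4 gives 0, so (y - 4) is a factor.
Divide: y³ - 25y + 36 = (y - 4)(y² + 4y - 9).
Apply the quadratic formula to y² + 4y - 9 = 0: y = (-4 ± √52)/2, i.e. y ≈ 1.6056 or y ≈ -5.6056.

y = -5.6056 or y = 1.6056 or y = 4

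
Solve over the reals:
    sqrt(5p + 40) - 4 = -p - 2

p = -3

Isolate the radical: sqrt(5p + 40) = -p + 2.
Square both sides: 5p + 40 = (-p + 2)^2.
Expand and rearrange: p^2 - 9p - 36 = 0.
Solving gives p = 12 or p = -3.
Check each candidate in the original equation:
  p = 12: sqrt(100) = 10, while -p + 2 = -10 — extraneous.
  p = -3: sqrt(25) = 5, while -p + 2 = 5 — valid.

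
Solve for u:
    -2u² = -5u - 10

u = -1.3117 or u = 3.8117

Rearrange to standard form: -2u² + 5u + 10 = 0.
Discriminant: (5)² − 4·(-2)·10 = 105.
Quadratic formula: u = (-5 ± √105) / (-4).
So u = 5/4 - √(105)/4 ≈ -1.3117 or u = 5/4 + √(105)/4 ≈ 3.8117.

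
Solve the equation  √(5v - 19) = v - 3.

Square both sides: 5v - 19 = (v - 3)².
Expand and rearrange: v² - 11v + 28 = 0.
Solving gives v = 7 or v = 4.
Check each candidate in the original equation:
  v = 7: √(16) = 4, while v - 3 = 4 — valid.
  v = 4: √(1) = 1, while v - 3 = 1 — valid.

v = 4 or v = 7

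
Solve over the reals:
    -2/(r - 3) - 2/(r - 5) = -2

r = 3.5858 or r = 6.4142

Multiply both sides by (r - 3)(r - 5):
-2(r - 5) - 2(r - 3) = -2(r - 3)(r - 5).
Expand and collect terms: -2r² + 20r - 46 = 0.
By the quadratic formula, r = (-20 ± √32) / -4, so r ≈ 3.5858 or r ≈ 6.4142.
Neither value makes a denominator zero (r ≠ 3, r ≠ 5), so both are valid.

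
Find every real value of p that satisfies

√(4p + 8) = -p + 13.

Square both sides: 4p + 8 = (-p + 13)².
Expand and rearrange: p² - 30p + 161 = 0.
Solving gives p = 23 or p = 7.
Check each candidate in the original equation:
  p = 23: √(100) = 10, while -p + 13 = -10 — extraneous.
  p = 7: √(36) = 6, while -p + 13 = 6 — valid.

p = 7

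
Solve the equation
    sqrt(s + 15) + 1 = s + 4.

Isolate the radical: sqrt(s + 15) = s + 3.
Square both sides: s + 15 = (s + 3)^2.
Expand and rearrange: s^2 + 5s - 6 = 0.
Solving gives s = 1 or s = -6.
Check each candidate in the original equation:
  s = 1: sqrt(16) = 4, while s + 3 = 4 — valid.
  s = -6: sqrt(9) = 3, while s + 3 = -3 — extraneous.

s = 1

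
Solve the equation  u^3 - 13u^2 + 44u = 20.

Rearrange: u^3 - 13u^2 + 44u - 20 = 0.
Possible rational roots are divisors of -20. Testing u = 5 gives 0, so (u - 5) is a factor.
Divide: u^3 - 13u^2 + 44u - 20 = (u - 5)(u^2 - 8u + 4).
Apply the quadratic formula to u^2 - 8u + 4 = 0: u = (8 +/- sqrt(48))/2, i.e. u ~= 7.4641 or u ~= 0.5359.

u = 0.5359 or u = 5 or u = 7.4641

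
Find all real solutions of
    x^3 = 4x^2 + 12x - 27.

Rearrange: x^3 - 4x^2 - 12x + 27 = 0.
Possible rational roots are divisors of 27. Testing x = -3 gives 0, so (x + 3) is a factor.
Divide: x^3 - 4x^2 - 12x + 27 = (x + 3)(x^2 - 7x + 9).
Apply the quadratic formula to x^2 - 7x + 9 = 0: x = (7 +/- sqrt(13))/2, i.e. x ~= 5.3028 or x ~= 1.6972.

x = -3 or x = 1.6972 or x = 5.3028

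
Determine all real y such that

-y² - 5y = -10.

y = -6.5311 or y = 1.5311

Rearrange to standard form: -y² - 5y + 10 = 0.
Discriminant: (-5)² − 4·(-1)·10 = 65.
Quadratic formula: y = (5 ± √65) / (-2).
So y = -√(65)/2 - 5/2 ≈ -6.5311 or y = -5/2 + √(65)/2 ≈ 1.5311.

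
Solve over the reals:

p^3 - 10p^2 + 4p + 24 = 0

Possible rational roots are divisors of 24. Testing p = 2 gives 0, so (p - 2) is a factor.
Divide: p^3 - 10p^2 + 4p + 24 = (p - 2)(p^2 - 8p - 12).
Apply the quadratic formula to p^2 - 8p - 12 = 0: p = (8 +/- sqrt(112))/2, i.e. p ~= 9.2915 or p ~= -1.2915.

p = -1.2915 or p = 2 or p = 9.2915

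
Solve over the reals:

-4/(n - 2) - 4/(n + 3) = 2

Multiply both sides by (n - 2)(n + 3):
-4(n + 3) - 4(n - 2) = 2(n - 2)(n + 3).
Expand and collect terms: 2n^2 + 10n - 8 = 0.
By the quadratic formula, n = (-10 +/- sqrt(164)) / 4, so n ~= 0.7016 or n ~= -5.7016.
Neither value makes a denominator zero (n != 2, n != -3), so both are valid.

n = -5.7016 or n = 0.7016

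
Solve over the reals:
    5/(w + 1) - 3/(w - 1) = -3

Multiply both sides by (w + 1)(w - 1):
5(w - 1) - 3(w + 1) = -3(w + 1)(w - 1).
Expand and collect terms: -3w² - 2w + 11 = 0.
By the quadratic formula, w = (2 ± √136) / -6, so w ≈ -2.277 or w ≈ 1.6103.
Neither value makes a denominator zero (w ≠ -1, w ≠ 1), so both are valid.

w = -2.277 or w = 1.6103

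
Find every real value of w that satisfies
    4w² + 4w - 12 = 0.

w = -2.3028 or w = 1.3028

Discriminant: (4)² − 4·4·(-12) = 208.
Quadratic formula: w = (-4 ± √208) / 8.
So w = -1/2 + √(13)/2 ≈ 1.3028 or w = -√(13)/2 - 1/2 ≈ -2.3028.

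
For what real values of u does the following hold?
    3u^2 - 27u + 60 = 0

u = 4 or u = 5

Factor: 3(u - 4)(u - 5) = 0.
So u = 4 or u = 5.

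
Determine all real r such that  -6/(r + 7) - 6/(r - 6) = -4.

r = -5.6708 or r = 7.6708

Multiply both sides by (r + 7)(r - 6):
-6(r - 6) - 6(r + 7) = -4(r + 7)(r - 6).
Expand and collect terms: -4r² + 8r + 174 = 0.
By the quadratic formula, r = (-8 ± √2848) / -8, so r ≈ -5.6708 or r ≈ 7.6708.
Neither value makes a denominator zero (r ≠ -7, r ≠ 6), so both are valid.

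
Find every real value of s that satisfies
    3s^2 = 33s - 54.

s = 2 or s = 9

Bring every term to one side: 3s^2 - 33s + 54 = 0.
Factor: 3(s - 2)(s - 9) = 0.
So s = 2 or s = 9.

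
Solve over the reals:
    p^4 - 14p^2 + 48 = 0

Let u = p^2. The equation becomes u^2 - 14u + 48 = 0.
Factor: (u - 6)(u - 8) = 0, so u = 6 or u = 8.
p^2 = 6 gives p = +/-sqrt(6) ~= +/-2.4495.
p^2 = 8 gives p = +/-2*sqrt(2) ~= +/-2.8284.

p = -2.8284 or p = -2.4495 or p = 2.4495 or p = 2.8284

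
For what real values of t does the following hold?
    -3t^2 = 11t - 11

t = -4.4843 or t = 0.8177

Rearrange to standard form: -3t^2 - 11t + 11 = 0.
Discriminant: (-11)^2 - 4*(-3)*11 = 253.
Quadratic formula: t = (11 +/- sqrt(253)) / (-6).
So t = -sqrt(253)/6 - 11/6 ~= -4.4843 or t = -11/6 + sqrt(253)/6 ~= 0.8177.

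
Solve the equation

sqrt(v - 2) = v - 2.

Square both sides: v - 2 = (v - 2)^2.
Expand and rearrange: v^2 - 5v + 6 = 0.
Solving gives v = 3 or v = 2.
Check each candidate in the original equation:
  v = 3: sqrt(1) = 1, while v - 2 = 1 — valid.
  v = 2: sqrt(0) = 0, while v - 2 = 0 — valid.

v = 2 or v = 3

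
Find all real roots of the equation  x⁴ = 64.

Let u = x². The equation becomes u² - 64 = 0.
Factor: (u - 8)(u + 8) = 0, so u = 8 or u = -8.
x² = 8 gives x = ±2·√(2) ≈ ±2.8284.
x² = -8 < 0 has no real solution.

x = -2.8284 or x = 2.8284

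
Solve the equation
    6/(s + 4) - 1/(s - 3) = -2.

s = -6.8551 or s = 3.3551

Multiply both sides by (s + 4)(s - 3):
6(s - 3) - (s + 4) = -2(s + 4)(s - 3).
Expand and collect terms: -2s² - 7s + 46 = 0.
By the quadratic formula, s = (7 ± √417) / -4, so s ≈ -6.8551 or s ≈ 3.3551.
Neither value makes a denominator zero (s ≠ -4, s ≠ 3), so both are valid.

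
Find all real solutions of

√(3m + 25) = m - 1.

Square both sides: 3m + 25 = (m - 1)².
Expand and rearrange: m² - 5m - 24 = 0.
Solving gives m = 8 or m = -3.
Check each candidate in the original equation:
  m = 8: √(49) = 7, while m - 1 = 7 — valid.
  m = -3: √(16) = 4, while m - 1 = -4 — extraneous.

m = 8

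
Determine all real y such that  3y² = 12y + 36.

Bring every term to one side: 3y² - 12y - 36 = 0.
Factor: 3(y - 6)(y + 2) = 0.
So y = 6 or y = -2.

y = -2 or y = 6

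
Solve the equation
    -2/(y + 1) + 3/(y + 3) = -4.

y = -3.6302 or y = -0.6198

Multiply both sides by (y + 1)(y + 3):
-2(y + 3) + 3(y + 1) = -4(y + 1)(y + 3).
Expand and collect terms: -4y^2 - 17y - 9 = 0.
By the quadratic formula, y = (17 +/- sqrt(145)) / -8, so y ~= -3.6302 or y ~= -0.6198.
Neither value makes a denominator zero (y != -1, y != -3), so both are valid.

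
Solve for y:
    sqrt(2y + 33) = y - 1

y = 8

Square both sides: 2y + 33 = (y - 1)^2.
Expand and rearrange: y^2 - 4y - 32 = 0.
Solving gives y = 8 or y = -4.
Check each candidate in the original equation:
  y = 8: sqrt(49) = 7, while y - 1 = 7 — valid.
  y = -4: sqrt(25) = 5, while y - 1 = -5 — extraneous.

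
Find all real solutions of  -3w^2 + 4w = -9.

Rearrange to standard form: -3w^2 + 4w + 9 = 0.
Discriminant: (4)^2 - 4*(-3)*9 = 124.
Quadratic formula: w = (-4 +/- sqrt(124)) / (-6).
So w = 2/3 - sqrt(31)/3 ~= -1.1893 or w = 2/3 + sqrt(31)/3 ~= 2.5226.

w = -1.1893 or w = 2.5226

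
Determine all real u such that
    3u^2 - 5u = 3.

Rearrange to standard form: 3u^2 - 5u - 3 = 0.
Discriminant: (-5)^2 - 4*3*(-3) = 61.
Quadratic formula: u = (5 +/- sqrt(61)) / 6.
So u = 5/6 + sqrt(61)/6 ~= 2.135 or u = 5/6 - sqrt(61)/6 ~= -0.4684.

u = -0.4684 or u = 2.135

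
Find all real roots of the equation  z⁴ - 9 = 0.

Let u = z². The equation becomes u² - 9 = 0.
Factor: (u + 3)(u - 3) = 0, so u = -3 or u = 3.
z² = -3 < 0 has no real solution.
z² = 3 gives z = ±√(3) ≈ ±1.7321.

z = -1.7321 or z = 1.7321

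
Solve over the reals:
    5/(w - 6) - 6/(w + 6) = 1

w = -10.6119 or w = 9.6119

Multiply both sides by (w - 6)(w + 6):
5(w + 6) - 6(w - 6) = (w - 6)(w + 6).
Expand and collect terms: w² + w - 102 = 0.
By the quadratic formula, w = (-1 ± √409) / 2, so w ≈ 9.6119 or w ≈ -10.6119.
Neither value makes a denominator zero (w ≠ 6, w ≠ -6), so both are valid.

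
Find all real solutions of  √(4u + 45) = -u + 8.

u = 1

Square both sides: 4u + 45 = (-u + 8)².
Expand and rearrange: u² - 20u + 19 = 0.
Solving gives u = 19 or u = 1.
Check each candidate in the original equation:
  u = 19: √(121) = 11, while -u + 8 = -11 — extraneous.
  u = 1: √(49) = 7, while -u + 8 = 7 — valid.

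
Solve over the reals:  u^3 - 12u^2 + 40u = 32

Rearrange: u^3 - 12u^2 + 40u - 32 = 0.
Possible rational roots are divisors of -32. Testing u = 4 gives 0, so (u - 4) is a factor.
Divide: u^3 - 12u^2 + 40u - 32 = (u - 4)(u^2 - 8u + 8).
Apply the quadratic formula to u^2 - 8u + 8 = 0: u = (8 +/- sqrt(32))/2, i.e. u ~= 6.8284 or u ~= 1.1716.

u = 1.1716 or u = 4 or u = 6.8284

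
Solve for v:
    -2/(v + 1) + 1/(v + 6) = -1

v = -6.7417 or v = 0.7417

Multiply both sides by (v + 1)(v + 6):
-2(v + 6) + (v + 1) = -(v + 1)(v + 6).
Expand and collect terms: -v² - 6v + 5 = 0.
By the quadratic formula, v = (6 ± √56) / -2, so v ≈ -6.7417 or v ≈ 0.7417.
Neither value makes a denominator zero (v ≠ -1, v ≠ -6), so both are valid.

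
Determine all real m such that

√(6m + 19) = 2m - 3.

m = 5

Square both sides: 6m + 19 = (2m - 3)².
Expand and rearrange: 4m² - 18m - 10 = 0.
Solving gives m = 5 or m = -0.5.
Check each candidate in the original equation:
  m = 5: √(49) = 7, while 2m - 3 = 7 — valid.
  m = -0.5: √(16) = 4, while 2m - 3 = -4 — extraneous.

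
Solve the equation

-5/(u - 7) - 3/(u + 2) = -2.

Multiply both sides by (u - 7)(u + 2):
-5(u + 2) - 3(u - 7) = -2(u - 7)(u + 2).
Expand and collect terms: -2u² + 18u + 17 = 0.
By the quadratic formula, u = (-18 ± √460) / -4, so u ≈ -0.8619 or u ≈ 9.8619.
Neither value makes a denominator zero (u ≠ 7, u ≠ -2), so both are valid.

u = -0.8619 or u = 9.8619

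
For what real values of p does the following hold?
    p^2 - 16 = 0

p = -4 or p = 4

Factor: (p + 4)(p - 4) = 0.
So p = -4 or p = 4.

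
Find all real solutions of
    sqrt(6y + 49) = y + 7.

y = 0

Square both sides: 6y + 49 = (y + 7)^2.
Expand and rearrange: y^2 + 8y = 0.
Solving gives y = 0 or y = -8.
Check each candidate in the original equation:
  y = 0: sqrt(49) = 7, while y + 7 = 7 — valid.
  y = -8: sqrt(1) = 1, while y + 7 = -1 — extraneous.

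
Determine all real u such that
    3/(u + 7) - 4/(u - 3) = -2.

u = -8.274 or u = 4.774

Multiply both sides by (u + 7)(u - 3):
3(u - 3) - 4(u + 7) = -2(u + 7)(u - 3).
Expand and collect terms: -2u^2 - 7u + 79 = 0.
By the quadratic formula, u = (7 +/- sqrt(681)) / -4, so u ~= -8.274 or u ~= 4.774.
Neither value makes a denominator zero (u != -7, u != 3), so both are valid.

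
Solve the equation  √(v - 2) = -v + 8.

v = 6

Square both sides: v - 2 = (-v + 8)².
Expand and rearrange: v² - 17v + 66 = 0.
Solving gives v = 11 or v = 6.
Check each candidate in the original equation:
  v = 11: √(9) = 3, while -v + 8 = -3 — extraneous.
  v = 6: √(4) = 2, while -v + 8 = 2 — valid.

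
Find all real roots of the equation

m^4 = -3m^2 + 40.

m = -2.2361 or m = 2.2361

Let u = m^2. The equation becomes u^2 + 3u - 40 = 0.
Factor: (u - 5)(u + 8) = 0, so u = 5 or u = -8.
m^2 = 5 gives m = +/-sqrt(5) ~= +/-2.2361.
m^2 = -8 < 0 has no real solution.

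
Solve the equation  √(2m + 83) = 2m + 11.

m = -1

Square both sides: 2m + 83 = (2m + 11)².
Expand and rearrange: 4m² + 42m + 38 = 0.
Solving gives m = -1 or m = -9.5.
Check each candidate in the original equation:
  m = -1: √(81) = 9, while 2m + 11 = 9 — valid.
  m = -9.5: √(64) = 8, while 2m + 11 = -8 — extraneous.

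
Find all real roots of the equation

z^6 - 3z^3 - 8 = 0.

z = -1.1938 or z = 1.6753

Let u = z^3. The equation becomes u^2 - 3u - 8 = 0.
By the quadratic formula, u = 3/2 + sqrt(41)/2 or u = 3/2 - sqrt(41)/2.
z^3 = 3/2 + sqrt(41)/2 gives z = (3/2 + sqrt(41)/2)^(1/3) ~= 1.6753.
z^3 = 3/2 - sqrt(41)/2 gives z = -(-3/2 + sqrt(41)/2)^(1/3) ~= -1.1938.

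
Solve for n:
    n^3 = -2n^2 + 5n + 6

Rearrange: n^3 + 2n^2 - 5n - 6 = 0.
Possible rational roots are divisors of -6. Testing n = -3 gives 0, so (n + 3) is a factor.
Divide: n^3 + 2n^2 - 5n - 6 = (n + 3)(n^2 - n - 2).
Factor the quadratic: n = 2 or n = -1.

n = -3 or n = -1 or n = 2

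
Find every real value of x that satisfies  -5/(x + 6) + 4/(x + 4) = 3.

Multiply both sides by (x + 6)(x + 4):
-5(x + 4) + 4(x + 6) = 3(x + 6)(x + 4).
Expand and collect terms: 3x^2 + 31x + 68 = 0.
By the quadratic formula, x = (-31 +/- sqrt(145)) / 6, so x ~= -3.1597 or x ~= -7.1736.
Neither value makes a denominator zero (x != -6, x != -4), so both are valid.

x = -7.1736 or x = -3.1597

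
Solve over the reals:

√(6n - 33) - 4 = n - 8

n = 7

Isolate the radical: √(6n - 33) = n - 4.
Square both sides: 6n - 33 = (n - 4)².
Expand and rearrange: n² - 14n + 49 = 0.
This gives the repeated root n = 7.
Check in the original equation:
  n = 7: √(9) = 3, while n - 4 = 3 — valid.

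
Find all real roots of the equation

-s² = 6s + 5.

s = -5 or s = -1

Bring every term to one side: -s² - 6s - 5 = 0.
Factor: -1(s + 5)(s + 1) = 0.
So s = -5 or s = -1.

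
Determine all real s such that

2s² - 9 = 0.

s = -2.1213 or s = 2.1213

Discriminant: (0)² − 4·2·(-9) = 72.
Quadratic formula: s = (0 ± √72) / 4.
So s = 3·√(2)/2 ≈ 2.1213 or s = -3·√(2)/2 ≈ -2.1213.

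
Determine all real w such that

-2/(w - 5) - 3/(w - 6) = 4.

w = 4.1569 or w = 5.5931

Multiply both sides by (w - 5)(w - 6):
-2(w - 6) - 3(w - 5) = 4(w - 5)(w - 6).
Expand and collect terms: 4w^2 - 39w + 93 = 0.
By the quadratic formula, w = (39 +/- sqrt(33)) / 8, so w ~= 5.5931 or w ~= 4.1569.
Neither value makes a denominator zero (w != 5, w != 6), so both are valid.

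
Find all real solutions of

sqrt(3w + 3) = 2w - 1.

Square both sides: 3w + 3 = (2w - 1)^2.
Expand and rearrange: 4w^2 - 7w - 2 = 0.
Solving gives w = 2 or w = -0.25.
Check each candidate in the original equation:
  w = 2: sqrt(9) = 3, while 2w - 1 = 3 — valid.
  w = -0.25: sqrt(2.25) = 1.5, while 2w - 1 = -1.5 — extraneous.

w = 2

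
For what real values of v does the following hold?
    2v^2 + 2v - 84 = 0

v = -7 or v = 6

Factor: 2(v + 7)(v - 6) = 0.
So v = -7 or v = 6.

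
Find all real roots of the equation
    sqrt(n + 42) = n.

Square both sides: n + 42 = (n)^2.
Expand and rearrange: n^2 - n - 42 = 0.
Solving gives n = 7 or n = -6.
Check each candidate in the original equation:
  n = 7: sqrt(49) = 7, while n = 7 — valid.
  n = -6: sqrt(36) = 6, while n = -6 — extraneous.

n = 7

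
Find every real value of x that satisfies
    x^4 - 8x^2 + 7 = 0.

x = -2.6458 or x = -1 or x = 1 or x = 2.6458

Let u = x^2. The equation becomes u^2 - 8u + 7 = 0.
Factor: (u - 1)(u - 7) = 0, so u = 1 or u = 7.
x^2 = 1 gives x = +/-1.
x^2 = 7 gives x = +/-sqrt(7) ~= +/-2.6458.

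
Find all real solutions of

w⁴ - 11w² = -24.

w = -2.8284 or w = -1.7321 or w = 1.7321 or w = 2.8284

Let u = w². The equation becomes u² - 11u + 24 = 0.
Factor: (u - 8)(u - 3) = 0, so u = 8 or u = 3.
w² = 8 gives w = ±2·√(2) ≈ ±2.8284.
w² = 3 gives w = ±√(3) ≈ ±1.7321.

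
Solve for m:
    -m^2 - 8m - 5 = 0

m = -7.3166 or m = -0.6834

Discriminant: (-8)^2 - 4*(-1)*(-5) = 44.
Quadratic formula: m = (8 +/- sqrt(44)) / (-2).
So m = -4 - sqrt(11) ~= -7.3166 or m = -4 + sqrt(11) ~= -0.6834.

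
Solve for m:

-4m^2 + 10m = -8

Rearrange to standard form: -4m^2 + 10m + 8 = 0.
Discriminant: (10)^2 - 4*(-4)*8 = 228.
Quadratic formula: m = (-10 +/- sqrt(228)) / (-8).
So m = 5/4 - sqrt(57)/4 ~= -0.6375 or m = 5/4 + sqrt(57)/4 ~= 3.1375.

m = -0.6375 or m = 3.1375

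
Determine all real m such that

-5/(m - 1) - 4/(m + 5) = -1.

m = -3.1789 or m = 8.1789

Multiply both sides by (m - 1)(m + 5):
-5(m + 5) - 4(m - 1) = -(m - 1)(m + 5).
Expand and collect terms: -m² + 5m + 26 = 0.
By the quadratic formula, m = (-5 ± √129) / -2, so m ≈ -3.1789 or m ≈ 8.1789.
Neither value makes a denominator zero (m ≠ 1, m ≠ -5), so both are valid.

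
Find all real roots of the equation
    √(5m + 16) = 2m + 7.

Square both sides: 5m + 16 = (2m + 7)².
Expand and rearrange: 4m² + 23m + 33 = 0.
Solving gives m = -2.75 or m = -3.
Check each candidate in the original equation:
  m = -2.75: √(2.25) = 1.5, while 2m + 7 = 1.5 — valid.
  m = -3: √(1) = 1, while 2m + 7 = 1 — valid.

m = -3 or m = -2.75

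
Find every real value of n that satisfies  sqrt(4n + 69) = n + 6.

n = 3

Square both sides: 4n + 69 = (n + 6)^2.
Expand and rearrange: n^2 + 8n - 33 = 0.
Solving gives n = 3 or n = -11.
Check each candidate in the original equation:
  n = 3: sqrt(81) = 9, while n + 6 = 9 — valid.
  n = -11: sqrt(25) = 5, while n + 6 = -5 — extraneous.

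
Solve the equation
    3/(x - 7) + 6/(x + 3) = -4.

Multiply both sides by (x - 7)(x + 3):
3(x + 3) + 6(x - 7) = -4(x - 7)(x + 3).
Expand and collect terms: -4x^2 + 7x + 117 = 0.
By the quadratic formula, x = (-7 +/- sqrt(1921)) / -8, so x ~= -4.6037 or x ~= 6.3537.
Neither value makes a denominator zero (x != 7, x != -3), so both are valid.

x = -4.6037 or x = 6.3537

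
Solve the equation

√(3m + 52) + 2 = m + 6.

m = 4

Isolate the radical: √(3m + 52) = m + 4.
Square both sides: 3m + 52 = (m + 4)².
Expand and rearrange: m² + 5m - 36 = 0.
Solving gives m = 4 or m = -9.
Check each candidate in the original equation:
  m = 4: √(64) = 8, while m + 4 = 8 — valid.
  m = -9: √(25) = 5, while m + 4 = -5 — extraneous.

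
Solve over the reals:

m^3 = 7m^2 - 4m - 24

Rearrange: m^3 - 7m^2 + 4m + 24 = 0.
Possible rational roots are divisors of 24. Testing m = 3 gives 0, so (m - 3) is a factor.
Divide: m^3 - 7m^2 + 4m + 24 = (m - 3)(m^2 - 4m - 8).
Apply the quadratic formula to m^2 - 4m - 8 = 0: m = (4 +/- sqrt(48))/2, i.e. m ~= 5.4641 or m ~= -1.4641.

m = -1.4641 or m = 3 or m = 5.4641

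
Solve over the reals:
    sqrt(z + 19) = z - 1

Square both sides: z + 19 = (z - 1)^2.
Expand and rearrange: z^2 - 3z - 18 = 0.
Solving gives z = 6 or z = -3.
Check each candidate in the original equation:
  z = 6: sqrt(25) = 5, while z - 1 = 5 — valid.
  z = -3: sqrt(16) = 4, while z - 1 = -4 — extraneous.

z = 6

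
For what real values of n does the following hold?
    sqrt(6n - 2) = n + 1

n = 1 or n = 3

Square both sides: 6n - 2 = (n + 1)^2.
Expand and rearrange: n^2 - 4n + 3 = 0.
Solving gives n = 3 or n = 1.
Check each candidate in the original equation:
  n = 3: sqrt(16) = 4, while n + 1 = 4 — valid.
  n = 1: sqrt(4) = 2, while n + 1 = 2 — valid.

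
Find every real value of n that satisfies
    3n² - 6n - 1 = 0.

Discriminant: (-6)² − 4·3·(-1) = 48.
Quadratic formula: n = (6 ± √48) / 6.
So n = 1 + 2·√(3)/3 ≈ 2.1547 or n = 1 - 2·√(3)/3 ≈ -0.1547.

n = -0.1547 or n = 2.1547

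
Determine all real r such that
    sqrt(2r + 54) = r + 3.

r = 5

Square both sides: 2r + 54 = (r + 3)^2.
Expand and rearrange: r^2 + 4r - 45 = 0.
Solving gives r = 5 or r = -9.
Check each candidate in the original equation:
  r = 5: sqrt(64) = 8, while r + 3 = 8 — valid.
  r = -9: sqrt(36) = 6, while r + 3 = -6 — extraneous.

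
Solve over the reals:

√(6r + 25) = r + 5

r = -4 or r = 0

Square both sides: 6r + 25 = (r + 5)².
Expand and rearrange: r² + 4r = 0.
Solving gives r = 0 or r = -4.
Check each candidate in the original equation:
  r = 0: √(25) = 5, while r + 5 = 5 — valid.
  r = -4: √(1) = 1, while r + 5 = 1 — valid.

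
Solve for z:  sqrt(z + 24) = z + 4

Square both sides: z + 24 = (z + 4)^2.
Expand and rearrange: z^2 + 7z - 8 = 0.
Solving gives z = 1 or z = -8.
Check each candidate in the original equation:
  z = 1: sqrt(25) = 5, while z + 4 = 5 — valid.
  z = -8: sqrt(16) = 4, while z + 4 = -4 — extraneous.

z = 1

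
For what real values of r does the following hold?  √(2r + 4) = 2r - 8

r = 6

Square both sides: 2r + 4 = (2r - 8)².
Expand and rearrange: 4r² - 34r + 60 = 0.
Solving gives r = 6 or r = 2.5.
Check each candidate in the original equation:
  r = 6: √(16) = 4, while 2r - 8 = 4 — valid.
  r = 2.5: √(9) = 3, while 2r - 8 = -3 — extraneous.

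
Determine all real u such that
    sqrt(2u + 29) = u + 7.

Square both sides: 2u + 29 = (u + 7)^2.
Expand and rearrange: u^2 + 12u + 20 = 0.
Solving gives u = -2 or u = -10.
Check each candidate in the original equation:
  u = -2: sqrt(25) = 5, while u + 7 = 5 — valid.
  u = -10: sqrt(9) = 3, while u + 7 = -3 — extraneous.

u = -2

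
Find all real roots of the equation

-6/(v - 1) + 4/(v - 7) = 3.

v = -0.705 or v = 8.0383

Multiply both sides by (v - 1)(v - 7):
-6(v - 7) + 4(v - 1) = 3(v - 1)(v - 7).
Expand and collect terms: 3v^2 - 22v - 17 = 0.
By the quadratic formula, v = (22 +/- sqrt(688)) / 6, so v ~= 8.0383 or v ~= -0.705.
Neither value makes a denominator zero (v != 1, v != 7), so both are valid.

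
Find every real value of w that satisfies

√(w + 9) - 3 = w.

w = 0

Isolate the radical: √(w + 9) = w + 3.
Square both sides: w + 9 = (w + 3)².
Expand and rearrange: w² + 5w = 0.
Solving gives w = 0 or w = -5.
Check each candidate in the original equation:
  w = 0: √(9) = 3, while w + 3 = 3 — valid.
  w = -5: √(4) = 2, while w + 3 = -2 — extraneous.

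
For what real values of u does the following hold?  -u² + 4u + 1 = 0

Discriminant: (4)² − 4·(-1)·1 = 20.
Quadratic formula: u = (-4 ± √20) / (-2).
So u = 2 - √(5) ≈ -0.2361 or u = 2 + √(5) ≈ 4.2361.

u = -0.2361 or u = 4.2361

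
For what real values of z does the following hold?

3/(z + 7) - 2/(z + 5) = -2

z = -8.1375 or z = -4.3625

Multiply both sides by (z + 7)(z + 5):
3(z + 5) - 2(z + 7) = -2(z + 7)(z + 5).
Expand and collect terms: -2z^2 - 25z - 71 = 0.
By the quadratic formula, z = (25 +/- sqrt(57)) / -4, so z ~= -8.1375 or z ~= -4.3625.
Neither value makes a denominator zero (z != -7, z != -5), so both are valid.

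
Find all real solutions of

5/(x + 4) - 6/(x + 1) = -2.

Multiply both sides by (x + 4)(x + 1):
5(x + 1) - 6(x + 4) = -2(x + 4)(x + 1).
Expand and collect terms: -2x² - 9x + 11 = 0.
Factor or apply the quadratic formula: x = -5.5 or x = 1.
Neither value makes a denominator zero (x ≠ -4, x ≠ -1), so both are valid.

x = -5.5 or x = 1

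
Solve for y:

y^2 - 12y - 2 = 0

y = -0.1644 or y = 12.1644

Discriminant: (-12)^2 - 4*1*(-2) = 152.
Quadratic formula: y = (12 +/- sqrt(152)) / 2.
So y = 6 + sqrt(38) ~= 12.1644 or y = 6 - sqrt(38) ~= -0.1644.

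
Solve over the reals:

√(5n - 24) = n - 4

n = 5 or n = 8

Square both sides: 5n - 24 = (n - 4)².
Expand and rearrange: n² - 13n + 40 = 0.
Solving gives n = 8 or n = 5.
Check each candidate in the original equation:
  n = 8: √(16) = 4, while n - 4 = 4 — valid.
  n = 5: √(1) = 1, while n - 4 = 1 — valid.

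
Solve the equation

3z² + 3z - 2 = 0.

Discriminant: (3)² − 4·3·(-2) = 33.
Quadratic formula: z = (-3 ± √33) / 6.
So z = -1/2 + √(33)/6 ≈ 0.4574 or z = -√(33)/6 - 1/2 ≈ -1.4574.

z = -1.4574 or z = 0.4574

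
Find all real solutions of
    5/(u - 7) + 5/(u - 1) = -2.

Multiply both sides by (u - 7)(u - 1):
5(u - 1) + 5(u - 7) = -2(u - 7)(u - 1).
Expand and collect terms: -2u² + 6u + 26 = 0.
By the quadratic formula, u = (-6 ± √244) / -4, so u ≈ -2.4051 or u ≈ 5.4051.
Neither value makes a denominator zero (u ≠ 7, u ≠ 1), so both are valid.

u = -2.4051 or u = 5.4051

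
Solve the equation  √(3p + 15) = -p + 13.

p = 7

Square both sides: 3p + 15 = (-p + 13)².
Expand and rearrange: p² - 29p + 154 = 0.
Solving gives p = 22 or p = 7.
Check each candidate in the original equation:
  p = 22: √(81) = 9, while -p + 13 = -9 — extraneous.
  p = 7: √(36) = 6, while -p + 13 = 6 — valid.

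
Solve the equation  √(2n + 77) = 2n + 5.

n = 2

Square both sides: 2n + 77 = (2n + 5)².
Expand and rearrange: 4n² + 18n - 52 = 0.
Solving gives n = 2 or n = -6.5.
Check each candidate in the original equation:
  n = 2: √(81) = 9, while 2n + 5 = 9 — valid.
  n = -6.5: √(64) = 8, while 2n + 5 = -8 — extraneous.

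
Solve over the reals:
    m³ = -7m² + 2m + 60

Rearrange: m³ + 7m² - 2m - 60 = 0.
Possible rational roots are divisors of -60. Testing m = -5 gives 0, so (m + 5) is a factor.
Divide: m³ + 7m² - 2m - 60 = (m + 5)(m² + 2m - 12).
Apply the quadratic formula to m² + 2m - 12 = 0: m = (-2 ± √52)/2, i.e. m ≈ 2.6056 or m ≈ -4.6056.

m = -5 or m = -4.6056 or m = 2.6056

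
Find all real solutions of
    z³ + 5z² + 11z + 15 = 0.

z = -3

Possible rational roots are divisors of 15. Testing z = -3 gives 0, so (z + 3) is a factor.
Divide: z³ + 5z² + 11z + 15 = (z + 3)(z² + 2z + 5).
The quadratic z² + 2z + 5 has discriminant -16 < 0, so no further real roots.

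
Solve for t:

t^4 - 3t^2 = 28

Let u = t^2. The equation becomes u^2 - 3u - 28 = 0.
Factor: (u + 4)(u - 7) = 0, so u = -4 or u = 7.
t^2 = -4 < 0 has no real solution.
t^2 = 7 gives t = +/-sqrt(7) ~= +/-2.6458.

t = -2.6458 or t = 2.6458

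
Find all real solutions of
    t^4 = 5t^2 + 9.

Let u = t^2. The equation becomes u^2 - 5u - 9 = 0.
By the quadratic formula, u = 5/2 + sqrt(61)/2 or u = 5/2 - sqrt(61)/2.
t^2 = 5/2 + sqrt(61)/2 gives t = +/-sqrt(5/2 + sqrt(61)/2) ~= +/-2.5308.
t^2 = 5/2 - sqrt(61)/2 < 0 has no real solution.

t = -2.5308 or t = 2.5308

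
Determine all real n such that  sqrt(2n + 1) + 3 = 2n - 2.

Isolate the radical: sqrt(2n + 1) = 2n - 5.
Square both sides: 2n + 1 = (2n - 5)^2.
Expand and rearrange: 4n^2 - 22n + 24 = 0.
Solving gives n = 4 or n = 1.5.
Check each candidate in the original equation:
  n = 4: sqrt(9) = 3, while 2n - 5 = 3 — valid.
  n = 1.5: sqrt(4) = 2, while 2n - 5 = -2 — extraneous.

n = 4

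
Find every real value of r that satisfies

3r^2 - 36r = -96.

r = 4 or r = 8

Bring every term to one side: 3r^2 - 36r + 96 = 0.
Factor: 3(r - 4)(r - 8) = 0.
So r = 4 or r = 8.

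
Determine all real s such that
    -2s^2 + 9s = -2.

Rearrange to standard form: -2s^2 + 9s + 2 = 0.
Discriminant: (9)^2 - 4*(-2)*2 = 97.
Quadratic formula: s = (-9 +/- sqrt(97)) / (-4).
So s = 9/4 - sqrt(97)/4 ~= -0.2122 or s = 9/4 + sqrt(97)/4 ~= 4.7122.

s = -0.2122 or s = 4.7122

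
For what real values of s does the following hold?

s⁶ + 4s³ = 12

Let u = s³. The equation becomes u² + 4u - 12 = 0.
Factor: (u - 2)(u + 6) = 0, so u = 2 or u = -6.
s³ = 2 gives s = ∛(2) ≈ 1.2599.
s³ = -6 gives s = -∛(6) ≈ -1.8171.

s = -1.8171 or s = 1.2599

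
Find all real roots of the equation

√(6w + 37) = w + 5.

Square both sides: 6w + 37 = (w + 5)².
Expand and rearrange: w² + 4w - 12 = 0.
Solving gives w = 2 or w = -6.
Check each candidate in the original equation:
  w = 2: √(49) = 7, while w + 5 = 7 — valid.
  w = -6: √(1) = 1, while w + 5 = -1 — extraneous.

w = 2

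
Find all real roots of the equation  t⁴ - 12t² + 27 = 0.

t = -3 or t = -1.7321 or t = 1.7321 or t = 3

Let u = t². The equation becomes u² - 12u + 27 = 0.
Factor: (u - 3)(u - 9) = 0, so u = 3 or u = 9.
t² = 3 gives t = ±√(3) ≈ ±1.7321.
t² = 9 gives t = ±3.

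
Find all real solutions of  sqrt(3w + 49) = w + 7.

Square both sides: 3w + 49 = (w + 7)^2.
Expand and rearrange: w^2 + 11w = 0.
Solving gives w = 0 or w = -11.
Check each candidate in the original equation:
  w = 0: sqrt(49) = 7, while w + 7 = 7 — valid.
  w = -11: sqrt(16) = 4, while w + 7 = -4 — extraneous.

w = 0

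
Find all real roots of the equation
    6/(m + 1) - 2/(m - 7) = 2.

Multiply both sides by (m + 1)(m - 7):
6(m - 7) - 2(m + 1) = 2(m + 1)(m - 7).
Expand and collect terms: 2m^2 - 16m + 30 = 0.
Factor or apply the quadratic formula: m = 5 or m = 3.
Neither value makes a denominator zero (m != -1, m != 7), so both are valid.

m = 3 or m = 5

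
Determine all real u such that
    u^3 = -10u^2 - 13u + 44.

Rearrange: u^3 + 10u^2 + 13u - 44 = 0.
Possible rational roots are divisors of -44. Testing u = -4 gives 0, so (u + 4) is a factor.
Divide: u^3 + 10u^2 + 13u - 44 = (u + 4)(u^2 + 6u - 11).
Apply the quadratic formula to u^2 + 6u - 11 = 0: u = (-6 +/- sqrt(80))/2, i.e. u ~= 1.4721 or u ~= -7.4721.

u = -7.4721 or u = -4 or u = 1.4721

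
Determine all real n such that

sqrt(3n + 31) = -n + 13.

Square both sides: 3n + 31 = (-n + 13)^2.
Expand and rearrange: n^2 - 29n + 138 = 0.
Solving gives n = 23 or n = 6.
Check each candidate in the original equation:
  n = 23: sqrt(100) = 10, while -n + 13 = -10 — extraneous.
  n = 6: sqrt(49) = 7, while -n + 13 = 7 — valid.

n = 6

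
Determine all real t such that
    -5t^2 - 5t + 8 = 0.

t = -1.8601 or t = 0.8601

Discriminant: (-5)^2 - 4*(-5)*8 = 185.
Quadratic formula: t = (5 +/- sqrt(185)) / (-10).
So t = -sqrt(185)/10 - 1/2 ~= -1.8601 or t = -1/2 + sqrt(185)/10 ~= 0.8601.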